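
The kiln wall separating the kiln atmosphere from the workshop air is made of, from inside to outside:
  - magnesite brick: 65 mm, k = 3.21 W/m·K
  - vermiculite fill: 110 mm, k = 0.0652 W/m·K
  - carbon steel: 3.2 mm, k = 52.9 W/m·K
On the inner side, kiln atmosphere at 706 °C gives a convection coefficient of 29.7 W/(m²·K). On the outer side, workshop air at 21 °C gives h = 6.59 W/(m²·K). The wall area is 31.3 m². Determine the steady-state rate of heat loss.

Series thermal resistances:
R_inner film = 1/(h_i·A) = 1/(29.7×31.3) = 0.001076 K/W
R_magnesite brick = L/(kA) = 0.065/(3.21×31.3) = 6.469×10^-4 K/W
R_vermiculite fill = L/(kA) = 0.11/(0.0652×31.3) = 0.0539 K/W
R_carbon steel = L/(kA) = 0.0032/(52.9×31.3) = 1.933×10^-6 K/W
R_outer film = 1/(h_o·A) = 1/(6.59×31.3) = 0.004848 K/W
R_total = 0.06047 K/W
Q = ΔT / R_total = 685 / 0.06047

Q ≈ 11300 W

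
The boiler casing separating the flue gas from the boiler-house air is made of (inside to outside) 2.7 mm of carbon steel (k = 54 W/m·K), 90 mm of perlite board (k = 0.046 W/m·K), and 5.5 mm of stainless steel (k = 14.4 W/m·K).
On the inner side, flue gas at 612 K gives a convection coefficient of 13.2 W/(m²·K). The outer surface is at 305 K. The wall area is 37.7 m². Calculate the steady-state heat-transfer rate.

Q ≈ 5690 W

Using the resistance-network approach (series):
R_inner film = 1/(h_i·A) = 1/(13.2×37.7) = 0.002009 K/W
R_carbon steel = L/(kA) = 0.0027/(54×37.7) = 1.326×10^-6 K/W
R_perlite board = L/(kA) = 0.09/(0.046×37.7) = 0.0519 K/W
R_stainless steel = L/(kA) = 0.0055/(14.4×37.7) = 1.013×10^-5 K/W
R_total = 0.05392 K/W
Q = ΔT / R_total = 307 / 0.05392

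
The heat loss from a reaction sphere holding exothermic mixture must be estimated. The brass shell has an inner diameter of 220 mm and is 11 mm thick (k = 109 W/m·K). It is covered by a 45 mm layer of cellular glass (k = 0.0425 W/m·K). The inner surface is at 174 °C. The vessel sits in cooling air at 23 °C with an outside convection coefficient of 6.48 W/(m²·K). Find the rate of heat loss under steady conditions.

Q ≈ 32.5 W

Each spherical layer contributes R = (1/r_i − 1/r_o)/(4πk):
R_brass shell = (1/0.11 − 1/0.121)/(4π×109) = 6.034×10^-4 K/W
R_cellular glass = (1/0.121 − 1/0.166)/(4π×0.0425) = 4.195 K/W
R_outer film = 1/(h·4πr_o²) = 1/(6.48×4π×0.166²) = 0.4457 K/W
R_total = 4.641 K/W
Q = ΔT/R_total = 151/4.641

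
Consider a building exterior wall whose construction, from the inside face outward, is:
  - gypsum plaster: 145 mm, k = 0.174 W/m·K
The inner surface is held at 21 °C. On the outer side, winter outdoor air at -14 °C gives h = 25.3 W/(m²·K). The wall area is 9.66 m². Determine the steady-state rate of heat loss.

Q ≈ 387 W

Treating each layer as a thermal resistance in series:
R_gypsum plaster = L/(kA) = 0.145/(0.174×9.66) = 0.08627 K/W
R_outer film = 1/(h_o·A) = 1/(25.3×9.66) = 0.004092 K/W
R_total = 0.09036 K/W
Q = ΔT / R_total = 35 / 0.09036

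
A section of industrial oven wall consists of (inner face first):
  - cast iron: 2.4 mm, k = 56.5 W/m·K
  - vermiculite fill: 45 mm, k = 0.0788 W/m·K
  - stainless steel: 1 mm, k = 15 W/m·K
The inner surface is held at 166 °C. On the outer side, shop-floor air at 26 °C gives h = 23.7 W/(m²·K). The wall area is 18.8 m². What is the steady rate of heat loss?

Q ≈ 4290 W

Using the resistance-network approach (series):
R_cast iron = L/(kA) = 0.0024/(56.5×18.8) = 2.259×10^-6 K/W
R_vermiculite fill = L/(kA) = 0.045/(0.0788×18.8) = 0.03038 K/W
R_stainless steel = L/(kA) = 0.001/(15×18.8) = 3.546×10^-6 K/W
R_outer film = 1/(h_o·A) = 1/(23.7×18.8) = 0.002244 K/W
R_total = 0.03263 K/W
Q = ΔT / R_total = 140 / 0.03263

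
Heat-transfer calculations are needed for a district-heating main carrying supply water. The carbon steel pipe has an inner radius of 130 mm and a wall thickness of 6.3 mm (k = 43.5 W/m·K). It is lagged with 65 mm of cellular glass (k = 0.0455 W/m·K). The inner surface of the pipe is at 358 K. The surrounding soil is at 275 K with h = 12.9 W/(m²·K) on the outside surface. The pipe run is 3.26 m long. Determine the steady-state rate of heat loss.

For a radial system each layer contributes R = ln(r_out/r_in)/(2πkL); films add R = 1/(hA).
R_carbon steel pipe wall = ln(136.3/130)/(2π×43.5×3.26) = 5.311×10^-5 K/W
R_cellular glass = ln(201.3/136.3)/(2π×0.0455×3.26) = 0.4184 K/W
R_outer film = 1/(h_o·2πr_oL) = 1/(12.9×2π×0.2013×3.26) = 0.0188 K/W
R_total = 0.4372 K/W
Q = ΔT/R_total = 83/0.4372

Q ≈ 190 W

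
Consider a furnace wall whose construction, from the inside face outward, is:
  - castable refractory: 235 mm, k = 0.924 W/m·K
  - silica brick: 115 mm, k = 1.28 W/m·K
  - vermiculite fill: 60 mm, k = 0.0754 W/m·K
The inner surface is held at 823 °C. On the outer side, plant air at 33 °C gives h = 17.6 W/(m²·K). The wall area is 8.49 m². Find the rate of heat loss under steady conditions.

Q ≈ 5600 W

Series thermal resistances:
R_castable refractory = L/(kA) = 0.235/(0.924×8.49) = 0.02996 K/W
R_silica brick = L/(kA) = 0.115/(1.28×8.49) = 0.01058 K/W
R_vermiculite fill = L/(kA) = 0.06/(0.0754×8.49) = 0.09373 K/W
R_outer film = 1/(h_o·A) = 1/(17.6×8.49) = 0.006692 K/W
R_total = 0.141 K/W
Q = ΔT / R_total = 790 / 0.141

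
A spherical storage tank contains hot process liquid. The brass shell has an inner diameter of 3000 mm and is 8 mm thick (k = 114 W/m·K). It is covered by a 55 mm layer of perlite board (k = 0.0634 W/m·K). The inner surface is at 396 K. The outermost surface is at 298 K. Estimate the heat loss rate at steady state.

Q ≈ 3350 W

Radial (spherical) resistances in series:
R_brass shell = (1/1.5 − 1/1.508)/(4π×114) = 2.469×10^-6 K/W
R_perlite board = (1/1.508 − 1/1.563)/(4π×0.0634) = 0.02929 K/W
R_total = 0.02929 K/W
Q = ΔT/R_total = 98/0.02929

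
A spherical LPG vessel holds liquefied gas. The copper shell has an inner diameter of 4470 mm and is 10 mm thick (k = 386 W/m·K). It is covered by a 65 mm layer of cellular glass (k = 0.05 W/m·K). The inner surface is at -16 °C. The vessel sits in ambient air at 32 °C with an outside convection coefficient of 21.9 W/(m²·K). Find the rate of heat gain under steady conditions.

For a spherical shell R = (1/r₁ − 1/r₂)/(4πk); film R = 1/(h·4πr²). In series:
R_copper shell = (1/2.235 − 1/2.245)/(4π×386) = 4.109×10^-7 K/W
R_cellular glass = (1/2.245 − 1/2.31)/(4π×0.05) = 0.01995 K/W
R_outer film = 1/(h·4πr_o²) = 1/(21.9×4π×2.31²) = 6.81×10^-4 K/W
R_total = 0.02063 K/W
Q = ΔT/R_total = 48/0.02063

Q ≈ 2330 W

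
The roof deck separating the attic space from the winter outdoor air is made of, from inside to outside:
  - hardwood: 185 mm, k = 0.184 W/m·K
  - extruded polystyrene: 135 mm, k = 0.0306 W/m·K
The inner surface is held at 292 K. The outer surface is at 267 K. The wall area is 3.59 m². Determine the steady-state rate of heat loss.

Treating each layer as a thermal resistance in series:
R_hardwood = L/(kA) = 0.185/(0.184×3.59) = 0.2801 K/W
R_extruded polystyrene = L/(kA) = 0.135/(0.0306×3.59) = 1.229 K/W
R_total = 1.509 K/W
Q = ΔT / R_total = 25 / 1.509

Q ≈ 16.6 W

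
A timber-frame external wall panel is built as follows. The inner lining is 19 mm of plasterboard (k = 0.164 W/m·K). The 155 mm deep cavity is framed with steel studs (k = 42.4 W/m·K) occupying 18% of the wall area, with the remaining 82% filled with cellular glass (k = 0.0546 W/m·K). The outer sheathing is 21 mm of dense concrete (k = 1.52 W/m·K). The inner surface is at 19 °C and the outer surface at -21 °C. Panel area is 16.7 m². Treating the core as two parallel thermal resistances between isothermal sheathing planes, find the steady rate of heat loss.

Sheathing layers in series; stud and cavity paths in parallel between them.
R_inner = 0.019/(0.164×16.7) = 0.006937 K/W
R_stud  = 0.155/(42.4×0.18×16.7) = 0.001216 K/W
R_cav   = 0.155/(0.0546×0.82×16.7) = 0.2073 K/W
1/R_core = 1/R_stud + 1/R_cav → R_core = 0.001209 K/W
R_outer = 0.021/(1.52×16.7) = 8.273×10^-4 K/W
R_total = 0.008974 K/W
Q = ΔT/R_total = 40/0.008974

Q ≈ 4460 W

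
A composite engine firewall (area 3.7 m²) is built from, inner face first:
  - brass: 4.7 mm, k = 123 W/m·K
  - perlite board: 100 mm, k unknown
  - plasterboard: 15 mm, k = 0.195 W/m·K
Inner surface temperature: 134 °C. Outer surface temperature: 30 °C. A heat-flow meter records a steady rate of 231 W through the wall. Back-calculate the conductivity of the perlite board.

k ≈ 0.0629 W/(m·K)

Using the resistance-network approach (series):
R_brass = L/(kA) = 0.0047/(123×3.7) = 1.033×10^-5 K/W
R_plasterboard = L/(kA) = 0.015/(0.195×3.7) = 0.02079 K/W
Sum of known resistances R_other = 0.0208 K/W
Total R = ΔT/Q = 104/231 = 0.4502 K/W
R_perlite board = R_total − R_other = 0.4294 K/W
k = L/(R·A) = 0.1/(0.4294×3.7)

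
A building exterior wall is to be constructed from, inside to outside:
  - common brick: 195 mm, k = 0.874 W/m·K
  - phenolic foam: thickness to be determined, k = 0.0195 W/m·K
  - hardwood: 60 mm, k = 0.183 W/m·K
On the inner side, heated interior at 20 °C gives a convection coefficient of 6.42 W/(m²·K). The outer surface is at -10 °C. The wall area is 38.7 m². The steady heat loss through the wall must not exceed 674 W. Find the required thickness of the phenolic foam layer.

Thermal resistances in series:
R_inner film = 1/(h_i·A) = 1/(6.42×38.7) = 0.004025 K/W
R_common brick = L/(kA) = 0.195/(0.874×38.7) = 0.005765 K/W
R_hardwood = L/(kA) = 0.06/(0.183×38.7) = 0.008472 K/W
Sum of the known resistances R_other = 0.01826 K/W
Required total resistance R_tot = ΔT/Q_allow = 30/674 = 0.04451 K/W
R_phenolic foam = R_tot − R_other = 0.02625 K/W
L = R·k·A = 0.02625×0.0195×38.7

L ≈ 19.8 mm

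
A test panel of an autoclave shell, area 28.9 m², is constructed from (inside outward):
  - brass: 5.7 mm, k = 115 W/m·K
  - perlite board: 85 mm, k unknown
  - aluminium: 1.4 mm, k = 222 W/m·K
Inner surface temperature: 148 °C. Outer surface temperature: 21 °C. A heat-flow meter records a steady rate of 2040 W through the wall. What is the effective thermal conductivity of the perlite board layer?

Model the wall as resistances in series:
R_brass = L/(kA) = 0.0057/(115×28.9) = 1.715×10^-6 K/W
R_aluminium = L/(kA) = 0.0014/(222×28.9) = 2.182×10^-7 K/W
Sum of known resistances R_other = 1.933×10^-6 K/W
Total R = ΔT/Q = 127/2040 = 0.06225 K/W
R_perlite board = R_total − R_other = 0.06225 K/W
k = L/(R·A) = 0.085/(0.06225×28.9)

k ≈ 0.0472 W/(m·K)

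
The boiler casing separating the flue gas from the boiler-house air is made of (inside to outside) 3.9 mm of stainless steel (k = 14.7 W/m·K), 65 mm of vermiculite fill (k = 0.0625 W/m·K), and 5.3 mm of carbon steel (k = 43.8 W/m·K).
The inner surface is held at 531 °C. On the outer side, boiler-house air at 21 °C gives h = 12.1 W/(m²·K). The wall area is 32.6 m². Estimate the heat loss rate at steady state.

Q ≈ 14800 W

Treating each layer as a thermal resistance in series:
R_stainless steel = L/(kA) = 0.0039/(14.7×32.6) = 8.138×10^-6 K/W
R_vermiculite fill = L/(kA) = 0.065/(0.0625×32.6) = 0.0319 K/W
R_carbon steel = L/(kA) = 0.0053/(43.8×32.6) = 3.712×10^-6 K/W
R_outer film = 1/(h_o·A) = 1/(12.1×32.6) = 0.002535 K/W
R_total = 0.03445 K/W
Q = ΔT / R_total = 510 / 0.03445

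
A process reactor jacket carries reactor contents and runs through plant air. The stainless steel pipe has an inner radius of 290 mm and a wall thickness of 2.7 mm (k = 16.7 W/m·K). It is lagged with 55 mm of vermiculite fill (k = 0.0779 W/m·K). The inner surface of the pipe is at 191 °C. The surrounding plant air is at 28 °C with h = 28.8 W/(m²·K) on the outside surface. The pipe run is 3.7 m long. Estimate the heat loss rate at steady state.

Q ≈ 1640 W

Per-layer cylindrical resistances, series-summed:
R_stainless steel pipe wall = ln(292.7/290)/(2π×16.7×3.7) = 2.387×10^-5 K/W
R_vermiculite fill = ln(347.7/292.7)/(2π×0.0779×3.7) = 0.09508 K/W
R_outer film = 1/(h_o·2πr_oL) = 1/(28.8×2π×0.3477×3.7) = 0.004296 K/W
R_total = 0.0994 K/W
Q = ΔT/R_total = 163/0.0994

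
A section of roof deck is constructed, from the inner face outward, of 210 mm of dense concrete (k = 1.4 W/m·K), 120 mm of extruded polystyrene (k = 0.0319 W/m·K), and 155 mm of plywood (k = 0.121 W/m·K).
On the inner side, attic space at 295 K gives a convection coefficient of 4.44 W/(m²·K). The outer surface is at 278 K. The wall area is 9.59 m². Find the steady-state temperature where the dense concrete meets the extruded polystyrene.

T ≈ 294 K

Model the wall as resistances in series:
R_inner film = 1/(h_i·A) = 1/(4.44×9.59) = 0.02349 K/W
R_dense concrete = L/(kA) = 0.21/(1.4×9.59) = 0.01564 K/W
R_extruded polystyrene = L/(kA) = 0.12/(0.0319×9.59) = 0.3923 K/W
R_plywood = L/(kA) = 0.155/(0.121×9.59) = 0.1336 K/W
R_total = 0.565 K/W;  Q = ΔT/R_total = 17/0.565 = 30.09 W
T_interface = T_inner − Q·ΣR(inner→interface) = 295 − 30.1×0.03913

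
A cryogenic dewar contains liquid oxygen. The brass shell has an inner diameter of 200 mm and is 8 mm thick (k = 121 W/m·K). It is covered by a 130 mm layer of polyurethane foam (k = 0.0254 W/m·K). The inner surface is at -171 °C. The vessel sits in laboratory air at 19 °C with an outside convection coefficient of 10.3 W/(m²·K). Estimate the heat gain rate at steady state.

Spherical conduction: R = (1/r_in − 1/r_out)/(4πk) per layer; series-sum.
R_brass shell = (1/0.1 − 1/0.108)/(4π×121) = 4.872×10^-4 K/W
R_polyurethane foam = (1/0.108 − 1/0.238)/(4π×0.0254) = 15.85 K/W
R_outer film = 1/(h·4πr_o²) = 1/(10.3×4π×0.238²) = 0.1364 K/W
R_total = 15.98 K/W
Q = ΔT/R_total = 190/15.98

Q ≈ 11.9 W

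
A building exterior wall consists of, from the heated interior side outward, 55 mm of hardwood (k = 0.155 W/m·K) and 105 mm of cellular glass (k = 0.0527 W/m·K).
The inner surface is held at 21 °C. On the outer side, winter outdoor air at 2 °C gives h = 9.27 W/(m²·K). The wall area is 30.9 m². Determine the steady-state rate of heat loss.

Q ≈ 239 W

Thermal resistances in series:
R_hardwood = L/(kA) = 0.055/(0.155×30.9) = 0.01148 K/W
R_cellular glass = L/(kA) = 0.105/(0.0527×30.9) = 0.06448 K/W
R_outer film = 1/(h_o·A) = 1/(9.27×30.9) = 0.003491 K/W
R_total = 0.07945 K/W
Q = ΔT / R_total = 19 / 0.07945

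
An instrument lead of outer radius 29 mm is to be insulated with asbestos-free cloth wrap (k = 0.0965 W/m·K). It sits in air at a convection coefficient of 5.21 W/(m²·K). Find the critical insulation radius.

r_cr ≈ 18.5 mm

For a cylinder r_cr = k/h = 0.0965/5.21
r_cr = 18.5 mm; since the bare radius (29 mm) is above r_cr, any added insulation will reduce heat loss.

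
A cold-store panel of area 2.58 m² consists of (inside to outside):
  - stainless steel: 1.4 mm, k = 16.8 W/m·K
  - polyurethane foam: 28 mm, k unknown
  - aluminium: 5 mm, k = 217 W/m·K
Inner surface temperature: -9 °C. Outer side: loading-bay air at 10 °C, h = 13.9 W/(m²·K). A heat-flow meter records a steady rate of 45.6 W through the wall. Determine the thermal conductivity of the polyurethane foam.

Using the resistance-network approach (series):
R_stainless steel = L/(kA) = 0.0014/(16.8×2.58) = 3.23×10^-5 K/W
R_aluminium = L/(kA) = 0.005/(217×2.58) = 8.931×10^-6 K/W
R_outer film = 1/(h_o·A) = 1/(13.9×2.58) = 0.02788 K/W
Sum of known resistances R_other = 0.02793 K/W
Total R = ΔT/Q = 19/45.6 = 0.4167 K/W
R_polyurethane foam = R_total − R_other = 0.3887 K/W
k = L/(R·A) = 0.028/(0.3887×2.58)

k ≈ 0.0279 W/(m·K)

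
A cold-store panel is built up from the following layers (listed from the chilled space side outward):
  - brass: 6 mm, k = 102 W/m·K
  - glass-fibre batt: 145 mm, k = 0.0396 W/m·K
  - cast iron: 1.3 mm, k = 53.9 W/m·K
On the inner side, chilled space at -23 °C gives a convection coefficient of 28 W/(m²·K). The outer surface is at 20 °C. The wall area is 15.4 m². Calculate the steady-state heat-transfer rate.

Q ≈ 179 W

Thermal resistances in series:
R_inner film = 1/(h_i·A) = 1/(28×15.4) = 0.002319 K/W
R_brass = L/(kA) = 0.006/(102×15.4) = 3.82×10^-6 K/W
R_glass-fibre batt = L/(kA) = 0.145/(0.0396×15.4) = 0.2378 K/W
R_cast iron = L/(kA) = 0.0013/(53.9×15.4) = 1.566×10^-6 K/W
R_total = 0.2401 K/W
Q = ΔT / R_total = 43 / 0.2401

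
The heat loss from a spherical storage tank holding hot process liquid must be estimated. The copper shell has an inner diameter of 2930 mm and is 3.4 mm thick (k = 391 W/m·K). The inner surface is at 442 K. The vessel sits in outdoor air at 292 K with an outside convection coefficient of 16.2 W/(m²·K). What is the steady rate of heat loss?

Radial (spherical) resistances in series:
R_copper shell = (1/1.465 − 1/1.4684)/(4π×391) = 3.217×10^-7 K/W
R_outer film = 1/(h·4πr_o²) = 1/(16.2×4π×1.4684²) = 0.002278 K/W
R_total = 0.002278 K/W
Q = ΔT/R_total = 150/0.002278

Q ≈ 65800 W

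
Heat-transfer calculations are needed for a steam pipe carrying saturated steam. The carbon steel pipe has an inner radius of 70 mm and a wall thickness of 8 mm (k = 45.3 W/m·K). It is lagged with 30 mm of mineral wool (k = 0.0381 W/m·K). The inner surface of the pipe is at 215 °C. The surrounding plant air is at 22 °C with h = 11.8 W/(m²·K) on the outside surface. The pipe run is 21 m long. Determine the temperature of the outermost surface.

For a radial system each layer contributes R = ln(r_out/r_in)/(2πkL); films add R = 1/(hA).
R_carbon steel pipe wall = ln(78/70)/(2π×45.3×21) = 1.81×10^-5 K/W
R_mineral wool = ln(108/78)/(2π×0.0381×21) = 0.06473 K/W
R_outer film = 1/(h_o·2πr_oL) = 1/(11.8×2π×0.108×21) = 0.005947 K/W
R_total = 0.0707 K/W
Q = ΔT/R_total = 193/0.0707
Q = 2730 W
T_interface = T_inner − Q·ΣR(inner→interface) = 215 − 2730×0.06475

T ≈ 38.2 °C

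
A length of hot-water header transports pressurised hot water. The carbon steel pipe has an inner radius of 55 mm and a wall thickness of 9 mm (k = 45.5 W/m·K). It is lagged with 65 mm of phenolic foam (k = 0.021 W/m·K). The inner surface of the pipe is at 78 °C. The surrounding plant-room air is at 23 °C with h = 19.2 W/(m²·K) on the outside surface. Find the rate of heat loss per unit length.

q′ ≈ 10.2 W/m

Cylindrical conduction, so R = ln(r₂/r₁)/(2πkL) per layer, in series:
R_carbon steel pipe wall = ln(64/55)/(2π×45.5×1) = 5.301×10^-4 K/W
R_phenolic foam = ln(129/64)/(2π×0.021×1) = 5.312 K/W
R_outer film = 1/(h_o·2πr_oL) = 1/(19.2×2π×0.129×1) = 0.06426 K/W
R_total = 5.377 K/W
Q = ΔT/R_total = 55/5.377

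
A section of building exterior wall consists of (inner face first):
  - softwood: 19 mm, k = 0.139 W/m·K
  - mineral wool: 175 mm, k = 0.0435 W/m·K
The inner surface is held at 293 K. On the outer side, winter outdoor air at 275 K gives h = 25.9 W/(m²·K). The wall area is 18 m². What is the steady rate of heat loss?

Q ≈ 77.2 W

Treating each layer as a thermal resistance in series:
R_softwood = L/(kA) = 0.019/(0.139×18) = 0.007594 K/W
R_mineral wool = L/(kA) = 0.175/(0.0435×18) = 0.2235 K/W
R_outer film = 1/(h_o·A) = 1/(25.9×18) = 0.002145 K/W
R_total = 0.2332 K/W
Q = ΔT / R_total = 18 / 0.2332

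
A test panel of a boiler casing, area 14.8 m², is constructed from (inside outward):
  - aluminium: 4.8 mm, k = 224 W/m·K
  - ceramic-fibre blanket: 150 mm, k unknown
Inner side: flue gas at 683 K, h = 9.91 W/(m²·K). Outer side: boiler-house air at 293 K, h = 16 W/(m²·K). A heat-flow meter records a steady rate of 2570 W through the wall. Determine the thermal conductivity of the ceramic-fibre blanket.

Using the resistance-network approach (series):
R_inner film = 1/(h_i·A) = 1/(9.91×14.8) = 0.006818 K/W
R_aluminium = L/(kA) = 0.0048/(224×14.8) = 1.448×10^-6 K/W
R_outer film = 1/(h_o·A) = 1/(16×14.8) = 0.004223 K/W
Sum of known resistances R_other = 0.01104 K/W
Total R = ΔT/Q = 390/2570 = 0.1518 K/W
R_ceramic-fibre blanket = R_total − R_other = 0.1407 K/W
k = L/(R·A) = 0.15/(0.1407×14.8)

k ≈ 0.072 W/(m·K)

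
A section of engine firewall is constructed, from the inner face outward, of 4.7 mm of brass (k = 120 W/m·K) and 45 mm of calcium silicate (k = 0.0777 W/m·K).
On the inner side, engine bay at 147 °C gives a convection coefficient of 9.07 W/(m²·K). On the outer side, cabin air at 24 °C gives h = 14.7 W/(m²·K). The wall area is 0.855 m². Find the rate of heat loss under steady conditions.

Model the wall as resistances in series:
R_inner film = 1/(h_i·A) = 1/(9.07×0.855) = 0.129 K/W
R_brass = L/(kA) = 0.0047/(120×0.855) = 4.581×10^-5 K/W
R_calcium silicate = L/(kA) = 0.045/(0.0777×0.855) = 0.6774 K/W
R_outer film = 1/(h_o·A) = 1/(14.7×0.855) = 0.07956 K/W
R_total = 0.8859 K/W
Q = ΔT / R_total = 123 / 0.8859

Q ≈ 139 W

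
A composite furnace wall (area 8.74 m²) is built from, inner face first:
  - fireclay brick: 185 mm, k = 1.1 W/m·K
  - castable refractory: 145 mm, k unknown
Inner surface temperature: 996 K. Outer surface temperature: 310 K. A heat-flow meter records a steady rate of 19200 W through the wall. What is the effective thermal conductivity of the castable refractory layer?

Treating each layer as a thermal resistance in series:
R_fireclay brick = L/(kA) = 0.185/(1.1×8.74) = 0.01924 K/W
Sum of known resistances R_other = 0.01924 K/W
Total R = ΔT/Q = 686/19200 = 0.03573 K/W
R_castable refractory = R_total − R_other = 0.01649 K/W
k = L/(R·A) = 0.145/(0.01649×8.74)

k ≈ 1.01 W/(m·K)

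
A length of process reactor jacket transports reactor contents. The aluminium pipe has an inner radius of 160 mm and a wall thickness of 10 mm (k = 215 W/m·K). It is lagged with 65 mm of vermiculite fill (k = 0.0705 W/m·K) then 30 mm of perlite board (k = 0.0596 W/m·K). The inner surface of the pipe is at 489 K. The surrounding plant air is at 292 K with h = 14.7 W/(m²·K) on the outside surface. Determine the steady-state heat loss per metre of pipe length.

Cylindrical conduction, so R = ln(r₂/r₁)/(2πkL) per layer, in series:
R_aluminium pipe wall = ln(170/160)/(2π×215×1) = 4.488×10^-5 K/W
R_vermiculite fill = ln(235/170)/(2π×0.0705×1) = 0.731 K/W
R_perlite board = ln(265/235)/(2π×0.0596×1) = 0.3208 K/W
R_outer film = 1/(h_o·2πr_oL) = 1/(14.7×2π×0.265×1) = 0.04086 K/W
R_total = 1.093 K/W
Q = ΔT/R_total = 197/1.093

q′ ≈ 180 W/m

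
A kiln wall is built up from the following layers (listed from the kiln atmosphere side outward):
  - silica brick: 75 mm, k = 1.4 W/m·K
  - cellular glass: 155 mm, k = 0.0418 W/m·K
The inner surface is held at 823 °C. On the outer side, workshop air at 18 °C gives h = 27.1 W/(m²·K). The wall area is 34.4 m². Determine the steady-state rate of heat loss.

Q ≈ 7290 W

Series thermal resistances:
R_silica brick = L/(kA) = 0.075/(1.4×34.4) = 0.001557 K/W
R_cellular glass = L/(kA) = 0.155/(0.0418×34.4) = 0.1078 K/W
R_outer film = 1/(h_o·A) = 1/(27.1×34.4) = 0.001073 K/W
R_total = 0.1104 K/W
Q = ΔT / R_total = 805 / 0.1104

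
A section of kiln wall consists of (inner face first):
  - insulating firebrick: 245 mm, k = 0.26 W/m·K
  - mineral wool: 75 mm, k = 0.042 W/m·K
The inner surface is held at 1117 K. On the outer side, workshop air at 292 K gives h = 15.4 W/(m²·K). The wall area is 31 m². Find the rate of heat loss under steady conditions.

Series thermal resistances:
R_insulating firebrick = L/(kA) = 0.245/(0.26×31) = 0.0304 K/W
R_mineral wool = L/(kA) = 0.075/(0.042×31) = 0.0576 K/W
R_outer film = 1/(h_o·A) = 1/(15.4×31) = 0.002095 K/W
R_total = 0.0901 K/W
Q = ΔT / R_total = 825 / 0.0901

Q ≈ 9160 W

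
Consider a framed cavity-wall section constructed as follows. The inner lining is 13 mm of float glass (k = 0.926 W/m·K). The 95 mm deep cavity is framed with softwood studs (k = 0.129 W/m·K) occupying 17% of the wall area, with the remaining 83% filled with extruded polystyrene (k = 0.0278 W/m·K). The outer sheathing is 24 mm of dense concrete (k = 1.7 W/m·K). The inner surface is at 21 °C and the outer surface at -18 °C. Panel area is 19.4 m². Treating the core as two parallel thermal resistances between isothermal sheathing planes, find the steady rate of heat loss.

Sheathing layers in series; stud and cavity paths in parallel between them.
R_inner = 0.013/(0.926×19.4) = 7.237×10^-4 K/W
R_stud  = 0.095/(0.129×0.17×19.4) = 0.2233 K/W
R_cav   = 0.095/(0.0278×0.83×19.4) = 0.2122 K/W
1/R_core = 1/R_stud + 1/R_cav → R_core = 0.1088 K/W
R_outer = 0.024/(1.7×19.4) = 7.277×10^-4 K/W
R_total = 0.1103 K/W
Q = ΔT/R_total = 39/0.1103

Q ≈ 354 W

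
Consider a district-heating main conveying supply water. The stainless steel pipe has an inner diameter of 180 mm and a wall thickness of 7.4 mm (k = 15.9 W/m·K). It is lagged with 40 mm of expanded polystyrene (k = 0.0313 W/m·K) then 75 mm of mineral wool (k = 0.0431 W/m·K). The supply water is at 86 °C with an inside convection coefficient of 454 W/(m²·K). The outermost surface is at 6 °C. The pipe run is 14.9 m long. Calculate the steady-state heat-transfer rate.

Treating each annulus and film as a series resistance:
R_inner film = 1/(h_i·2πr₁L) = 1/(454×2π×0.09×14.9) = 2.614×10^-4 K/W
R_stainless steel pipe wall = ln(97.4/90)/(2π×15.9×14.9) = 5.308×10^-5 K/W
R_expanded polystyrene = ln(137.4/97.4)/(2π×0.0313×14.9) = 0.1174 K/W
R_mineral wool = ln(212.4/137.4)/(2π×0.0431×14.9) = 0.1079 K/W
R_total = 0.2257 K/W
Q = ΔT/R_total = 80/0.2257

Q ≈ 354 W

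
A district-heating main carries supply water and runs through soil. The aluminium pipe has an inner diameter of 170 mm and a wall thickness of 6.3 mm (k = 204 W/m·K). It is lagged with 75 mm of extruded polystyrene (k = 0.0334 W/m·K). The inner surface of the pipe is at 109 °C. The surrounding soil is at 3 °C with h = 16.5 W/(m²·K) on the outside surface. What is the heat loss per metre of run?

Radial resistances (cylindrical: R_cond = ln(r_o/r_i)/(2πkL), R_conv = 1/(h·2πrL)):
R_aluminium pipe wall = ln(91.3/85)/(2π×204×1) = 5.578×10^-5 K/W
R_extruded polystyrene = ln(166.3/91.3)/(2π×0.0334×1) = 2.857 K/W
R_outer film = 1/(h_o·2πr_oL) = 1/(16.5×2π×0.1663×1) = 0.058 K/W
R_total = 2.915 K/W
Q = ΔT/R_total = 106/2.915

q′ ≈ 36.4 W/m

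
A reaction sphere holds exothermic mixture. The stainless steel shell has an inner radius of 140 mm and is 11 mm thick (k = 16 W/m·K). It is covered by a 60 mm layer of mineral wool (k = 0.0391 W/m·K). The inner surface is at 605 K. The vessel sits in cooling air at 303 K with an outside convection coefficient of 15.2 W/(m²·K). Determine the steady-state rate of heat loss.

Q ≈ 76.4 W

For a spherical shell R = (1/r₁ − 1/r₂)/(4πk); film R = 1/(h·4πr²). In series:
R_stainless steel shell = (1/0.14 − 1/0.151)/(4π×16) = 0.002588 K/W
R_mineral wool = (1/0.151 − 1/0.211)/(4π×0.0391) = 3.833 K/W
R_outer film = 1/(h·4πr_o²) = 1/(15.2×4π×0.211²) = 0.1176 K/W
R_total = 3.953 K/W
Q = ΔT/R_total = 302/3.953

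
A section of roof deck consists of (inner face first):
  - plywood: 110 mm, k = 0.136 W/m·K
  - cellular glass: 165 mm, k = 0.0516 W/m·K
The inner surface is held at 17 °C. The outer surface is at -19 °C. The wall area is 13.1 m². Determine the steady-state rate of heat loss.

Treating each layer as a thermal resistance in series:
R_plywood = L/(kA) = 0.11/(0.136×13.1) = 0.06174 K/W
R_cellular glass = L/(kA) = 0.165/(0.0516×13.1) = 0.2441 K/W
R_total = 0.3058 K/W
Q = ΔT / R_total = 36 / 0.3058

Q ≈ 118 W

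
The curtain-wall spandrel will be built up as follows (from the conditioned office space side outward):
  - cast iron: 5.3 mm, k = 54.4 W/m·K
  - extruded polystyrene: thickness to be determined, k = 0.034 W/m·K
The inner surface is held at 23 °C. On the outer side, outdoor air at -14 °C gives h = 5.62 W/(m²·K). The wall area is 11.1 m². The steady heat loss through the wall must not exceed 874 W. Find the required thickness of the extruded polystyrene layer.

L ≈ 9.92 mm

Model the wall as resistances in series:
R_cast iron = L/(kA) = 0.0053/(54.4×11.1) = 8.777×10^-6 K/W
R_outer film = 1/(h_o·A) = 1/(5.62×11.1) = 0.01603 K/W
Sum of the known resistances R_other = 0.01604 K/W
Required total resistance R_tot = ΔT/Q_allow = 37/874 = 0.04233 K/W
R_extruded polystyrene = R_tot − R_other = 0.0263 K/W
L = R·k·A = 0.0263×0.034×11.1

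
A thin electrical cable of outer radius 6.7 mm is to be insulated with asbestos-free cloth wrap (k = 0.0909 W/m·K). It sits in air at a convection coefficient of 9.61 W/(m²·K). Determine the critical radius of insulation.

r_cr ≈ 9.46 mm

For a cylinder r_cr = k/h = 0.0909/9.61
r_cr = 9.46 mm; since the bare radius (6.7 mm) is below r_cr, adding a thin layer of insulation will *increase* heat loss.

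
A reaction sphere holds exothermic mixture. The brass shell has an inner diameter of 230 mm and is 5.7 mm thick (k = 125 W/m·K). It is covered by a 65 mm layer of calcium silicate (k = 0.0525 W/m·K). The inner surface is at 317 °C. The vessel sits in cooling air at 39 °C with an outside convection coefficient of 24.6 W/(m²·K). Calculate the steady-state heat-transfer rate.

Q ≈ 61.9 W

Radial (spherical) resistances in series:
R_brass shell = (1/0.115 − 1/0.1207)/(4π×125) = 2.614×10^-4 K/W
R_calcium silicate = (1/0.1207 − 1/0.1857)/(4π×0.0525) = 4.396 K/W
R_outer film = 1/(h·4πr_o²) = 1/(24.6×4π×0.1857²) = 0.09381 K/W
R_total = 4.49 K/W
Q = ΔT/R_total = 278/4.49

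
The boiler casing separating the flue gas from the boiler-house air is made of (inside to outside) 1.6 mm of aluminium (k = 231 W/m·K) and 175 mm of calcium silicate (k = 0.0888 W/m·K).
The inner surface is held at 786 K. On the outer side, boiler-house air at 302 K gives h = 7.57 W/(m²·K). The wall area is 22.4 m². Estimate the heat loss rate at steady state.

Q ≈ 5160 W

Thermal resistances in series:
R_aluminium = L/(kA) = 0.0016/(231×22.4) = 3.092×10^-7 K/W
R_calcium silicate = L/(kA) = 0.175/(0.0888×22.4) = 0.08798 K/W
R_outer film = 1/(h_o·A) = 1/(7.57×22.4) = 0.005897 K/W
R_total = 0.09388 K/W
Q = ΔT / R_total = 484 / 0.09388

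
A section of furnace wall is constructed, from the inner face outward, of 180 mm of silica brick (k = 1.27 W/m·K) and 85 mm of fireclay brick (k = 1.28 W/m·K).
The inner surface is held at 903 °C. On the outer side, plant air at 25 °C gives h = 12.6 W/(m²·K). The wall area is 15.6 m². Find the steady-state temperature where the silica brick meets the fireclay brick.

T ≈ 470 °C

Using the resistance-network approach (series):
R_silica brick = L/(kA) = 0.18/(1.27×15.6) = 0.009085 K/W
R_fireclay brick = L/(kA) = 0.085/(1.28×15.6) = 0.004257 K/W
R_outer film = 1/(h_o·A) = 1/(12.6×15.6) = 0.005088 K/W
R_total = 0.01843 K/W;  Q = ΔT/R_total = 878/0.01843 = 47640 W
T_interface = T_inner − Q·ΣR(inner→interface) = 903 − 47600×0.009085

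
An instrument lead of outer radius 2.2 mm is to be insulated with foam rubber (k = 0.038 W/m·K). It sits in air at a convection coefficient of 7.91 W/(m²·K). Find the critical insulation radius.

For a cylinder r_cr = k/h = 0.038/7.91
r_cr = 4.8 mm; since the bare radius (2.2 mm) is below r_cr, adding a thin layer of insulation will *increase* heat loss.

r_cr ≈ 4.8 mm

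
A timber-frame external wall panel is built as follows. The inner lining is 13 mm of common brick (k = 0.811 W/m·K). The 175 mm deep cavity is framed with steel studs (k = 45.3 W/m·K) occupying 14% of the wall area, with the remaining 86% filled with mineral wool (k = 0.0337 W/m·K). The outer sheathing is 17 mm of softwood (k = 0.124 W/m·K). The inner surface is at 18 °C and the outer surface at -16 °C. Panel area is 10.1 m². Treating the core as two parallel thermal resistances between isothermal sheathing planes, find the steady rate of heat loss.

Sheathing layers in series; stud and cavity paths in parallel between them.
R_inner = 0.013/(0.811×10.1) = 0.001587 K/W
R_stud  = 0.175/(45.3×0.14×10.1) = 0.002732 K/W
R_cav   = 0.175/(0.0337×0.86×10.1) = 0.5978 K/W
1/R_core = 1/R_stud + 1/R_cav → R_core = 0.00272 K/W
R_outer = 0.017/(0.124×10.1) = 0.01357 K/W
R_total = 0.01788 K/W
Q = ΔT/R_total = 34/0.01788

Q ≈ 1900 W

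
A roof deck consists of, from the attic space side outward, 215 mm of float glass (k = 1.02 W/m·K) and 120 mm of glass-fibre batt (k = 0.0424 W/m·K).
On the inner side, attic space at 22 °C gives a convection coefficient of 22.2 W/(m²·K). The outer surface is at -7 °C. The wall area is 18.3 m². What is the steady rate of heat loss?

Q ≈ 172 W

Using the resistance-network approach (series):
R_inner film = 1/(h_i·A) = 1/(22.2×18.3) = 0.002461 K/W
R_float glass = L/(kA) = 0.215/(1.02×18.3) = 0.01152 K/W
R_glass-fibre batt = L/(kA) = 0.12/(0.0424×18.3) = 0.1547 K/W
R_total = 0.1686 K/W
Q = ΔT / R_total = 29 / 0.1686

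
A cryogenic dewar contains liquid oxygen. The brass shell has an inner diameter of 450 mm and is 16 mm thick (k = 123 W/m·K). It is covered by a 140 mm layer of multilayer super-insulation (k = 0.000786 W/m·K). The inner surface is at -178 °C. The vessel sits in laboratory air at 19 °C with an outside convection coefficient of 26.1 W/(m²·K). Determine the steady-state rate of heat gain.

Q ≈ 1.28 W

Radial (spherical) resistances in series:
R_brass shell = (1/0.225 − 1/0.241)/(4π×123) = 1.909×10^-4 K/W
R_multilayer super-insulation = (1/0.241 − 1/0.381)/(4π×0.000786) = 154.4 K/W
R_outer film = 1/(h·4πr_o²) = 1/(26.1×4π×0.381²) = 0.021 K/W
R_total = 154.4 K/W
Q = ΔT/R_total = 197/154.4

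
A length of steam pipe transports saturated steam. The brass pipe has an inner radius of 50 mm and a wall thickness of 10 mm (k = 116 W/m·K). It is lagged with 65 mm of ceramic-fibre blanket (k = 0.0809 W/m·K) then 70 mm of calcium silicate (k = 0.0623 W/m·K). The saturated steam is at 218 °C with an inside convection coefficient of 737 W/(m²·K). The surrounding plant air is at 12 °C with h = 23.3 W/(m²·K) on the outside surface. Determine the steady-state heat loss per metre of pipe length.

q′ ≈ 78.6 W/m

Cylindrical conduction, so R = ln(r₂/r₁)/(2πkL) per layer, in series:
R_inner film = 1/(h_i·2πr₁L) = 1/(737×2π×0.05×1) = 0.004319 K/W
R_brass pipe wall = ln(60/50)/(2π×116×1) = 2.501×10^-4 K/W
R_ceramic-fibre blanket = ln(125/60)/(2π×0.0809×1) = 1.444 K/W
R_calcium silicate = ln(195/125)/(2π×0.0623×1) = 1.136 K/W
R_outer film = 1/(h_o·2πr_oL) = 1/(23.3×2π×0.195×1) = 0.03503 K/W
R_total = 2.62 K/W
Q = ΔT/R_total = 206/2.62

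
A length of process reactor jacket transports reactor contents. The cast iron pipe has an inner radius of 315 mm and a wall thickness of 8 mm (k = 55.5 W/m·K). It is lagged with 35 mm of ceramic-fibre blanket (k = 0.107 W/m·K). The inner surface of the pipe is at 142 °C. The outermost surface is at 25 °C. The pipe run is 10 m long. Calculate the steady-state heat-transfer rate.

Per-layer cylindrical resistances, series-summed:
R_cast iron pipe wall = ln(323/315)/(2π×55.5×10) = 7.192×10^-6 K/W
R_ceramic-fibre blanket = ln(358/323)/(2π×0.107×10) = 0.0153 K/W
R_total = 0.01531 K/W
Q = ΔT/R_total = 117/0.01531

Q ≈ 7640 W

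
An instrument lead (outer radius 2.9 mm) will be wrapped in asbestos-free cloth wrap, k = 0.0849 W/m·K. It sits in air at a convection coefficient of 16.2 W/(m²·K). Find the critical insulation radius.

For a cylinder r_cr = k/h = 0.0849/16.2
r_cr = 5.24 mm; since the bare radius (2.9 mm) is below r_cr, adding a thin layer of insulation will *increase* heat loss.

r_cr ≈ 5.24 mm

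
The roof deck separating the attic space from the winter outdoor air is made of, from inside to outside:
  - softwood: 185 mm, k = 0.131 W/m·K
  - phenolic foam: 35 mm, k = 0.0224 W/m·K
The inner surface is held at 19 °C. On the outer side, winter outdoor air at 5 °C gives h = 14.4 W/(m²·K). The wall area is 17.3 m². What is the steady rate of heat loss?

Treating each layer as a thermal resistance in series:
R_softwood = L/(kA) = 0.185/(0.131×17.3) = 0.08163 K/W
R_phenolic foam = L/(kA) = 0.035/(0.0224×17.3) = 0.09032 K/W
R_outer film = 1/(h_o·A) = 1/(14.4×17.3) = 0.004014 K/W
R_total = 0.176 K/W
Q = ΔT / R_total = 14 / 0.176

Q ≈ 79.6 W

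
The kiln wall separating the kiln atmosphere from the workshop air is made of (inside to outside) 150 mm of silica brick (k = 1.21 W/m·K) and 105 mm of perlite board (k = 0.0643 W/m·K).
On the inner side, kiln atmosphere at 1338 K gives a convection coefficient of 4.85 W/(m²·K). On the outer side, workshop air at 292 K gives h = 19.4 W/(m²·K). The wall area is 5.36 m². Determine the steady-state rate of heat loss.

Thermal resistances in series:
R_inner film = 1/(h_i·A) = 1/(4.85×5.36) = 0.03847 K/W
R_silica brick = L/(kA) = 0.15/(1.21×5.36) = 0.02313 K/W
R_perlite board = L/(kA) = 0.105/(0.0643×5.36) = 0.3047 K/W
R_outer film = 1/(h_o·A) = 1/(19.4×5.36) = 0.009617 K/W
R_total = 0.3759 K/W
Q = ΔT / R_total = 1046 / 0.3759

Q ≈ 2780 W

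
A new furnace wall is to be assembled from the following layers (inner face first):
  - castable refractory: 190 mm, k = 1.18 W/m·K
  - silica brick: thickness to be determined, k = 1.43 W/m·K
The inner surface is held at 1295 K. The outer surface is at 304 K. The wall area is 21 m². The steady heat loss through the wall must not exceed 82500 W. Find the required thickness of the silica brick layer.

Using the resistance-network approach (series):
R_castable refractory = L/(kA) = 0.19/(1.18×21) = 0.007667 K/W
Sum of the known resistances R_other = 0.007667 K/W
Required total resistance R_tot = ΔT/Q_allow = 991/82500 = 0.01201 K/W
R_silica brick = R_tot − R_other = 0.004345 K/W
L = R·k·A = 0.004345×1.43×21

L ≈ 130 mm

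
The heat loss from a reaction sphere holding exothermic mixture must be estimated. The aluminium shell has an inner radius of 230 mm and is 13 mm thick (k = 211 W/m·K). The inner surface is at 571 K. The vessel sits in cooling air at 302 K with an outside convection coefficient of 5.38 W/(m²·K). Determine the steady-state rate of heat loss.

Q ≈ 1070 W

Each spherical layer contributes R = (1/r_i − 1/r_o)/(4πk):
R_aluminium shell = (1/0.23 − 1/0.243)/(4π×211) = 8.772×10^-5 K/W
R_outer film = 1/(h·4πr_o²) = 1/(5.38×4π×0.243²) = 0.2505 K/W
R_total = 0.2506 K/W
Q = ΔT/R_total = 269/0.2506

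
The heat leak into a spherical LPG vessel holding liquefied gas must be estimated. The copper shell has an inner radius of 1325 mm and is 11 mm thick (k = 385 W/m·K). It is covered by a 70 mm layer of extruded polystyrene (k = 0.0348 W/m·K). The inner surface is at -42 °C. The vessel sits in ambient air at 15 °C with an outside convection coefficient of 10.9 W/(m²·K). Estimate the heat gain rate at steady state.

Radial (spherical) resistances in series:
R_copper shell = (1/1.325 − 1/1.336)/(4π×385) = 1.284×10^-6 K/W
R_extruded polystyrene = (1/1.336 − 1/1.406)/(4π×0.0348) = 0.08522 K/W
R_outer film = 1/(h·4πr_o²) = 1/(10.9×4π×1.406²) = 0.003693 K/W
R_total = 0.08891 K/W
Q = ΔT/R_total = 57/0.08891

Q ≈ 641 W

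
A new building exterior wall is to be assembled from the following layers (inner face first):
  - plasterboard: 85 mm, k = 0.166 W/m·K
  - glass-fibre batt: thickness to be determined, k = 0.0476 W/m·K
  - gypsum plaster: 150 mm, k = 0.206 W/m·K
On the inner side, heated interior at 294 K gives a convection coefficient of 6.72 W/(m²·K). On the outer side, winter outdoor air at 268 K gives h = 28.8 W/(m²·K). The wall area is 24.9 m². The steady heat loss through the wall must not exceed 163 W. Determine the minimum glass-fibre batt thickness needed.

L ≈ 121 mm

Treating each layer as a thermal resistance in series:
R_inner film = 1/(h_i·A) = 1/(6.72×24.9) = 0.005976 K/W
R_plasterboard = L/(kA) = 0.085/(0.166×24.9) = 0.02056 K/W
R_gypsum plaster = L/(kA) = 0.15/(0.206×24.9) = 0.02924 K/W
R_outer film = 1/(h_o·A) = 1/(28.8×24.9) = 0.001394 K/W
Sum of the known resistances R_other = 0.05718 K/W
Required total resistance R_tot = ΔT/Q_allow = 26/163 = 0.1595 K/W
R_glass-fibre batt = R_tot − R_other = 0.1023 K/W
L = R·k·A = 0.1023×0.0476×24.9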